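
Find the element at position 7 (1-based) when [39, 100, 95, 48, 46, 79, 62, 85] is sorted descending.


Sort descending: [100, 95, 85, 79, 62, 48, 46, 39]
The 7th element (1-indexed) is at index 6.
Value = 46
Final answer: 46


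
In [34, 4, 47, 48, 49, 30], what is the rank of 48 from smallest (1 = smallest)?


Sort ascending: [4, 30, 34, 47, 48, 49]
Find 48 in the sorted list.
48 is at position 5 (1-indexed).
Final answer: 5


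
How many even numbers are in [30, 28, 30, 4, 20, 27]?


Check each element:
  30 is even
  28 is even
  30 is even
  4 is even
  20 is even
  27 is odd
Evens: [30, 28, 30, 4, 20]
Count of evens = 5
Final answer: 5


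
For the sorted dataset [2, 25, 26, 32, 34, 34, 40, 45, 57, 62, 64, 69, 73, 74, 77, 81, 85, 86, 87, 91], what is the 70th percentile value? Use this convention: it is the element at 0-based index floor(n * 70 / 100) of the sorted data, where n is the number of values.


The dataset has n = 20 elements.
Index = floor(20 * 70 / 100) = floor(1400 / 100) = floor(14) = 14
Counting from index 0 in the sorted data, the element at index 14 is 77.
Final answer: 77


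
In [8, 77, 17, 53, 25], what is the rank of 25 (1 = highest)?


Sort descending: [77, 53, 25, 17, 8]
Find 25 in the sorted list.
25 is at position 3.
Final answer: 3


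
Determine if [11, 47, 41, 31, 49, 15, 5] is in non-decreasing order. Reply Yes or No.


Check consecutive pairs:
  11 <= 47? True
  47 <= 41? False
  41 <= 31? False
  31 <= 49? True
  49 <= 15? False
  15 <= 5? False
4 consecutive pair(s) are out of order, so the list is not sorted.
Final answer: No


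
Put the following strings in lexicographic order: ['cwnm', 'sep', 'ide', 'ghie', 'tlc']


Compare strings character by character (the first differing letter decides):
  'cwnm' < 'ghie' since 'c' < 'g' at position 1
  'ghie' < 'ide' since 'g' < 'i' at position 1
  'ide' < 'sep' since 'i' < 's' at position 1
  'sep' < 'tlc' since 's' < 't' at position 1
Chaining these comparisons gives the alphabetical order.
Final answer: ['cwnm', 'ghie', 'ide', 'sep', 'tlc']


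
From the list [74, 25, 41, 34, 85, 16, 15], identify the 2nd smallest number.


Sort ascending: [15, 16, 25, 34, 41, 74, 85]
The 2nd element (1-indexed) is at index 1.
Value = 16
Final answer: 16


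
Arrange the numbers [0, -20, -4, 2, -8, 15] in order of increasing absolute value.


Compute absolute values:
  |0| = 0
  |-20| = 20
  |-4| = 4
  |2| = 2
  |-8| = 8
  |15| = 15
Absolute values in increasing order: 0 < 2 < 4 < 8 < 15 < 20
Listing the original numbers in that order gives the answer.
Final answer: [0, 2, -4, -8, 15, -20]


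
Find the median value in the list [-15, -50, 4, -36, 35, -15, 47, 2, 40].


First, sort the list: [-50, -36, -15, -15, 2, 4, 35, 40, 47]
The list has 9 elements (odd count).
The middle index is 4 (0-based), and the element there is 2.
Final answer: 2


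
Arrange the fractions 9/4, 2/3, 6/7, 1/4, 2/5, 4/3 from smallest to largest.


Convert to decimal for comparison:
  9/4 = 2.25
  2/3 = 0.6667
  6/7 = 0.8571
  1/4 = 0.25
  2/5 = 0.4
  4/3 = 1.3333
Decimals in increasing order: 0.25 < 0.4 < 0.6667 < 0.8571 < 1.3333 < 2.25
Writing each back as its fraction gives the sorted order.
Final answer: 1/4, 2/5, 2/3, 6/7, 4/3, 9/4


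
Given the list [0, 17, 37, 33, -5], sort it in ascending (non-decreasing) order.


Original list: [0, 17, 37, 33, -5]
Repeatedly take the smallest remaining element:
  Remaining [0, 17, 37, 33, -5] -> smallest is -5
  Remaining [0, 17, 37, 33] -> smallest is 0
  Remaining [17, 37, 33] -> smallest is 17
  Remaining [37, 33] -> smallest is 33
  Remaining [37] -> smallest is 37
Collecting the picks in order gives the sorted list.
Final answer: [-5, 0, 17, 33, 37]


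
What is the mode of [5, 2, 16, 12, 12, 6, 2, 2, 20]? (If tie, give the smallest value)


Count the frequency of each value:
  2 appears 3 time(s)
  5 appears 1 time(s)
  6 appears 1 time(s)
  12 appears 2 time(s)
  16 appears 1 time(s)
  20 appears 1 time(s)
Maximum frequency is 3.
Only 2 reaches that frequency, so it is the mode.
Final answer: 2


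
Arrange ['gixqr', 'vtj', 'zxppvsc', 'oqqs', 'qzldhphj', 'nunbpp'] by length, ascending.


Compute lengths:
  'gixqr' has length 5
  'vtj' has length 3
  'zxppvsc' has length 7
  'oqqs' has length 4
  'qzldhphj' has length 8
  'nunbpp' has length 6
Lengths in increasing order: 3 < 4 < 5 < 6 < 7 < 8
Listing the words in that order gives the answer.
Final answer: ['vtj', 'oqqs', 'gixqr', 'nunbpp', 'zxppvsc', 'qzldhphj']


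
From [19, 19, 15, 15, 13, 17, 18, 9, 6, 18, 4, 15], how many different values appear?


List all unique values:
Distinct values: [4, 6, 9, 13, 15, 17, 18, 19]
Count = 8
Final answer: 8


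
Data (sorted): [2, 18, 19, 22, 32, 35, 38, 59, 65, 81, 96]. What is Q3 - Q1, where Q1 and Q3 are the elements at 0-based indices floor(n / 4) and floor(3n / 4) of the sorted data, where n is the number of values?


The data has n = 11 elements.
Q1 index = floor(11 / 4) = floor(2.75) = 2; Q3 index = floor(3 * 11 / 4) = floor(8.25) = 8
Q1 = element at index 2 = 19
Q3 = element at index 8 = 65
IQR = 65 - 19 = 46
Final answer: 46


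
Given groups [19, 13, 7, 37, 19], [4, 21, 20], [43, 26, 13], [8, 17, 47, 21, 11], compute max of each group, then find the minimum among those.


Find max of each group:
  Group 1: [19, 13, 7, 37, 19] -> max = 37
  Group 2: [4, 21, 20] -> max = 21
  Group 3: [43, 26, 13] -> max = 43
  Group 4: [8, 17, 47, 21, 11] -> max = 47
Maxes: [37, 21, 43, 47]
Minimum of maxes = 21
Final answer: 21


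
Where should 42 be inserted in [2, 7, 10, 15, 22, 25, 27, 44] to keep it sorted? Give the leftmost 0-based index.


List is sorted: [2, 7, 10, 15, 22, 25, 27, 44]
We need the leftmost position where 42 can be inserted, i.e. the first index whose element is >= 42 (or the end of the list if none is).
Binary search with low=0, high=8 (0-based indices):
  low=0, high=8, mid=4: a[4]=22 < 42, so low = 5
  low=5, high=8, mid=6: a[6]=27 < 42, so low = 7
  low=7, high=8, mid=7: a[7]=44 >= 42, so high = 7
Now low = high = 7, so the insertion index is 7.
Final answer: 7


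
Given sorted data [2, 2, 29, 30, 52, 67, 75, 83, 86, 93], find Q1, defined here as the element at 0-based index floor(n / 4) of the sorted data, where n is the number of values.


The list has n = 10 elements.
Q1 index = floor(10 / 4) = floor(2.5) = 2
Counting from index 0 in the sorted data, the element at index 2 is 29.
Final answer: 29


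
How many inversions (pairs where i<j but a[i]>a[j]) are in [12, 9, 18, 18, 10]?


For each element, count the later elements that are smaller than it:
  12 (index 0): smaller elements after it = [9, 10] -> 2
  9 (index 1): smaller elements after it = [] -> 0
  18 (index 2): smaller elements after it = [10] -> 1
  18 (index 3): smaller elements after it = [10] -> 1
Total inversions = 2 + 0 + 1 + 1 = 4
Final answer: 4


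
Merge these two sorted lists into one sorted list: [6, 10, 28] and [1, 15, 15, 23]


List A: [6, 10, 28]
List B: [1, 15, 15, 23]
Repeatedly compare the front elements and take the smaller:
  6 vs 1 -> take 1
  6 vs 15 -> take 6
  10 vs 15 -> take 10
  28 vs 15 -> take 15
  28 vs 15 -> take 15
  28 vs 23 -> take 23
  B is exhausted; append the rest of A: [28]
Final answer: [1, 6, 10, 15, 15, 23, 28]


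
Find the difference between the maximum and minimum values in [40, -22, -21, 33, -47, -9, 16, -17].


Maximum value: 40
Minimum value: -47
Range = 40 - (-47) = 87
Final answer: 87


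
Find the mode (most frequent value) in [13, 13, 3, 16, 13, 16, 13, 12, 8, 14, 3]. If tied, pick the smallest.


Count the frequency of each value:
  3 appears 2 time(s)
  8 appears 1 time(s)
  12 appears 1 time(s)
  13 appears 4 time(s)
  14 appears 1 time(s)
  16 appears 2 time(s)
Maximum frequency is 4.
Only 13 reaches that frequency, so it is the mode.
Final answer: 13


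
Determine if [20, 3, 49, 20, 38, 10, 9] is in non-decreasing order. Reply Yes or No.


Check consecutive pairs:
  20 <= 3? False
  3 <= 49? True
  49 <= 20? False
  20 <= 38? True
  38 <= 10? False
  10 <= 9? False
4 consecutive pair(s) are out of order, so the list is not sorted.
Final answer: No


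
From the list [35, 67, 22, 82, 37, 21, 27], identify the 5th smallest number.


Sort ascending: [21, 22, 27, 35, 37, 67, 82]
The 5th element (1-indexed) is at index 4.
Value = 37
Final answer: 37


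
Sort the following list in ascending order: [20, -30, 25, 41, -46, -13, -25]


Original list: [20, -30, 25, 41, -46, -13, -25]
Repeatedly take the smallest remaining element:
  Remaining [20, -30, 25, 41, -46, -13, -25] -> smallest is -46
  Remaining [20, -30, 25, 41, -13, -25] -> smallest is -30
  Remaining [20, 25, 41, -13, -25] -> smallest is -25
  Remaining [20, 25, 41, -13] -> smallest is -13
  Remaining [20, 25, 41] -> smallest is 20
  Remaining [25, 41] -> smallest is 25
  Remaining [41] -> smallest is 41
Collecting the picks in order gives the sorted list.
Final answer: [-46, -30, -25, -13, 20, 25, 41]


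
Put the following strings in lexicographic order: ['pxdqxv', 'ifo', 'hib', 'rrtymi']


Compare strings character by character (the first differing letter decides):
  'hib' < 'ifo' since 'h' < 'i' at position 1
  'ifo' < 'pxdqxv' since 'i' < 'p' at position 1
  'pxdqxv' < 'rrtymi' since 'p' < 'r' at position 1
Chaining these comparisons gives the alphabetical order.
Final answer: ['hib', 'ifo', 'pxdqxv', 'rrtymi']


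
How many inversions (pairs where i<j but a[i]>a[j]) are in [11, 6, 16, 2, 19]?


For each element, count the later elements that are smaller than it:
  11 (index 0): smaller elements after it = [6, 2] -> 2
  6 (index 1): smaller elements after it = [2] -> 1
  16 (index 2): smaller elements after it = [2] -> 1
  2 (index 3): smaller elements after it = [] -> 0
Total inversions = 2 + 1 + 1 + 0 = 4
Final answer: 4


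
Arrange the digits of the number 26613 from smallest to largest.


The number 26613 has digits: 2, 6, 6, 1, 3
Sorted: 1, 2, 3, 6, 6
Joining the sorted digits gives the result.
Final answer: 12366


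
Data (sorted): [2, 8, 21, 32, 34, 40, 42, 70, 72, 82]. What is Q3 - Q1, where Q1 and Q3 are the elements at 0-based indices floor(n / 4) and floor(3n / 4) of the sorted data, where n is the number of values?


The data has n = 10 elements.
Q1 index = floor(10 / 4) = floor(2.5) = 2; Q3 index = floor(3 * 10 / 4) = floor(7.5) = 7
Q1 = element at index 2 = 21
Q3 = element at index 7 = 70
IQR = 70 - 21 = 49
Final answer: 49


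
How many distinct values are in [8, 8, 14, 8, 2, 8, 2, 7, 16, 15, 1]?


List all unique values:
Distinct values: [1, 2, 7, 8, 14, 15, 16]
Count = 7
Final answer: 7


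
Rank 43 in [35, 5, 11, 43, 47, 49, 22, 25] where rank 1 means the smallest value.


Sort ascending: [5, 11, 22, 25, 35, 43, 47, 49]
Find 43 in the sorted list.
43 is at position 6 (1-indexed).
Final answer: 6


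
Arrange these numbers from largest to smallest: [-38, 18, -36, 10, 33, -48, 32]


Original list: [-38, 18, -36, 10, 33, -48, 32]
Repeatedly take the largest remaining element:
  Remaining [-38, 18, -36, 10, 33, -48, 32] -> largest is 33
  Remaining [-38, 18, -36, 10, -48, 32] -> largest is 32
  Remaining [-38, 18, -36, 10, -48] -> largest is 18
  Remaining [-38, -36, 10, -48] -> largest is 10
  Remaining [-38, -36, -48] -> largest is -36
  Remaining [-38, -48] -> largest is -38
  Remaining [-48] -> largest is -48
Collecting the picks in order gives the descending list.
Final answer: [33, 32, 18, 10, -36, -38, -48]


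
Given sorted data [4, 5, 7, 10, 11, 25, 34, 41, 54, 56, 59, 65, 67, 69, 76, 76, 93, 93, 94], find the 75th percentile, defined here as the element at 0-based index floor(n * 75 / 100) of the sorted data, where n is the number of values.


The dataset has n = 19 elements.
Index = floor(19 * 75 / 100) = floor(1425 / 100) = floor(14.25) = 14
Counting from index 0 in the sorted data, the element at index 14 is 76.
Final answer: 76


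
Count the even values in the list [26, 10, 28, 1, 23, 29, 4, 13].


Check each element:
  26 is even
  10 is even
  28 is even
  1 is odd
  23 is odd
  29 is odd
  4 is even
  13 is odd
Evens: [26, 10, 28, 4]
Count of evens = 4
Final answer: 4


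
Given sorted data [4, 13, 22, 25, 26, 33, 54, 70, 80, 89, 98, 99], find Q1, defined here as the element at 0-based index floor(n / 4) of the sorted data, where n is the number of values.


The list has n = 12 elements.
Q1 index = floor(12 / 4) = floor(3) = 3
Counting from index 0 in the sorted data, the element at index 3 is 25.
Final answer: 25


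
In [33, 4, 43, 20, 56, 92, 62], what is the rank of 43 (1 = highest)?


Sort descending: [92, 62, 56, 43, 33, 20, 4]
Find 43 in the sorted list.
43 is at position 4.
Final answer: 4


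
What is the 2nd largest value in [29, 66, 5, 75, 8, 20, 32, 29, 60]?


Sort descending: [75, 66, 60, 32, 29, 29, 20, 8, 5]
The 2nd element (1-indexed) is at index 1.
Value = 66
Final answer: 66


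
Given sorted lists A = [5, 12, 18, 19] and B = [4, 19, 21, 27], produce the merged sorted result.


List A: [5, 12, 18, 19]
List B: [4, 19, 21, 27]
Repeatedly compare the front elements and take the smaller:
  5 vs 4 -> take 4
  5 vs 19 -> take 5
  12 vs 19 -> take 12
  18 vs 19 -> take 18
  19 vs 19 -> take 19
  A is exhausted; append the rest of B: [19, 21, 27]
Final answer: [4, 5, 12, 18, 19, 19, 21, 27]


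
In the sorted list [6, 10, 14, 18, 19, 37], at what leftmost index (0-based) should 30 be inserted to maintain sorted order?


List is sorted: [6, 10, 14, 18, 19, 37]
We need the leftmost position where 30 can be inserted, i.e. the first index whose element is >= 30 (or the end of the list if none is).
Binary search with low=0, high=6 (0-based indices):
  low=0, high=6, mid=3: a[3]=18 < 30, so low = 4
  low=4, high=6, mid=5: a[5]=37 >= 30, so high = 5
  low=4, high=5, mid=4: a[4]=19 < 30, so low = 5
Now low = high = 5, so the insertion index is 5.
Final answer: 5


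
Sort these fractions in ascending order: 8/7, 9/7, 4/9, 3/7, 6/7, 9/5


Convert to decimal for comparison:
  8/7 = 1.1429
  9/7 = 1.2857
  4/9 = 0.4444
  3/7 = 0.4286
  6/7 = 0.8571
  9/5 = 1.8
Decimals in increasing order: 0.4286 < 0.4444 < 0.8571 < 1.1429 < 1.2857 < 1.8
Writing each back as its fraction gives the sorted order.
Final answer: 3/7, 4/9, 6/7, 8/7, 9/7, 9/5


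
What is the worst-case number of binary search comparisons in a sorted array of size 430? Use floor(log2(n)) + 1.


Binary search halves the search space each step.
Maximum comparisons = floor(log2(430)) + 1
log2(430) = 8.7482
floor(log2(430)) = 8, so 8 + 1 = 9
Final answer: 9


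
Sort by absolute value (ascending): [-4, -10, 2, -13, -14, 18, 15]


Compute absolute values:
  |-4| = 4
  |-10| = 10
  |2| = 2
  |-13| = 13
  |-14| = 14
  |18| = 18
  |15| = 15
Absolute values in increasing order: 2 < 4 < 10 < 13 < 14 < 15 < 18
Listing the original numbers in that order gives the answer.
Final answer: [2, -4, -10, -13, -14, 15, 18]


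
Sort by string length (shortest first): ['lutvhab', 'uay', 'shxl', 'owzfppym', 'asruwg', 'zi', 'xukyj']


Compute lengths:
  'lutvhab' has length 7
  'uay' has length 3
  'shxl' has length 4
  'owzfppym' has length 8
  'asruwg' has length 6
  'zi' has length 2
  'xukyj' has length 5
Lengths in increasing order: 2 < 3 < 4 < 5 < 6 < 7 < 8
Listing the words in that order gives the answer.
Final answer: ['zi', 'uay', 'shxl', 'xukyj', 'asruwg', 'lutvhab', 'owzfppym']


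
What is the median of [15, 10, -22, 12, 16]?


First, sort the list: [-22, 10, 12, 15, 16]
The list has 5 elements (odd count).
The middle index is 2 (0-based), and the element there is 12.
Final answer: 12


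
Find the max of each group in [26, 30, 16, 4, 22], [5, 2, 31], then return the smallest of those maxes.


Find max of each group:
  Group 1: [26, 30, 16, 4, 22] -> max = 30
  Group 2: [5, 2, 31] -> max = 31
Maxes: [30, 31]
Minimum of maxes = 30
Final answer: 30


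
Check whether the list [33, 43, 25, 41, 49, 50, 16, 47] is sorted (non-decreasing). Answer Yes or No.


Check consecutive pairs:
  33 <= 43? True
  43 <= 25? False
  25 <= 41? True
  41 <= 49? True
  49 <= 50? True
  50 <= 16? False
  16 <= 47? True
2 consecutive pair(s) are out of order, so the list is not sorted.
Final answer: No


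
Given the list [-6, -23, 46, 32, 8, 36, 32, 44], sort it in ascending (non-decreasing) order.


Original list: [-6, -23, 46, 32, 8, 36, 32, 44]
Repeatedly take the smallest remaining element:
  Remaining [-6, -23, 46, 32, 8, 36, 32, 44] -> smallest is -23
  Remaining [-6, 46, 32, 8, 36, 32, 44] -> smallest is -6
  Remaining [46, 32, 8, 36, 32, 44] -> smallest is 8
  Remaining [46, 32, 36, 32, 44] -> smallest is 32
  Remaining [46, 36, 32, 44] -> smallest is 32
  Remaining [46, 36, 44] -> smallest is 36
  Remaining [46, 44] -> smallest is 44
  Remaining [46] -> smallest is 46
Collecting the picks in order gives the sorted list.
Final answer: [-23, -6, 8, 32, 32, 36, 44, 46]


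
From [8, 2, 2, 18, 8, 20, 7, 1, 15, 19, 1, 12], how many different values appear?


List all unique values:
Distinct values: [1, 2, 7, 8, 12, 15, 18, 19, 20]
Count = 9
Final answer: 9


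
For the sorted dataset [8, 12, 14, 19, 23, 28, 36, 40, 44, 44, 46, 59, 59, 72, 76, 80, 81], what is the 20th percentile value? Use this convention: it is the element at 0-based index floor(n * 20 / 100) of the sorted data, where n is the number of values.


The dataset has n = 17 elements.
Index = floor(17 * 20 / 100) = floor(340 / 100) = floor(3.4) = 3
Counting from index 0 in the sorted data, the element at index 3 is 19.
Final answer: 19


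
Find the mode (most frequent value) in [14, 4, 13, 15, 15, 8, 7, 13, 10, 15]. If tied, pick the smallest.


Count the frequency of each value:
  4 appears 1 time(s)
  7 appears 1 time(s)
  8 appears 1 time(s)
  10 appears 1 time(s)
  13 appears 2 time(s)
  14 appears 1 time(s)
  15 appears 3 time(s)
Maximum frequency is 3.
Only 15 reaches that frequency, so it is the mode.
Final answer: 15


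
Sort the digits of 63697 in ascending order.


The number 63697 has digits: 6, 3, 6, 9, 7
Sorted: 3, 6, 6, 7, 9
Joining the sorted digits gives the result.
Final answer: 36679


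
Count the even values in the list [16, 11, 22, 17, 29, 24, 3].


Check each element:
  16 is even
  11 is odd
  22 is even
  17 is odd
  29 is odd
  24 is even
  3 is odd
Evens: [16, 22, 24]
Count of evens = 3
Final answer: 3


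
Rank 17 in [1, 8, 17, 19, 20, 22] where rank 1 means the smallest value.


Sort ascending: [1, 8, 17, 19, 20, 22]
Find 17 in the sorted list.
17 is at position 3 (1-indexed).
Final answer: 3


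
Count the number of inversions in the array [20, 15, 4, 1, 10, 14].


For each element, count the later elements that are smaller than it:
  20 (index 0): smaller elements after it = [15, 4, 1, 10, 14] -> 5
  15 (index 1): smaller elements after it = [4, 1, 10, 14] -> 4
  4 (index 2): smaller elements after it = [1] -> 1
  1 (index 3): smaller elements after it = [] -> 0
  10 (index 4): smaller elements after it = [] -> 0
Total inversions = 5 + 4 + 1 + 0 + 0 = 10
Final answer: 10


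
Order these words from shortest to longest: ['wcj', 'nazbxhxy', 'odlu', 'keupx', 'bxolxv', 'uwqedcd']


Compute lengths:
  'wcj' has length 3
  'nazbxhxy' has length 8
  'odlu' has length 4
  'keupx' has length 5
  'bxolxv' has length 6
  'uwqedcd' has length 7
Lengths in increasing order: 3 < 4 < 5 < 6 < 7 < 8
Listing the words in that order gives the answer.
Final answer: ['wcj', 'odlu', 'keupx', 'bxolxv', 'uwqedcd', 'nazbxhxy']


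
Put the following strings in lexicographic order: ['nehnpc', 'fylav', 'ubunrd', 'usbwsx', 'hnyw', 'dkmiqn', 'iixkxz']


Compare strings character by character (the first differing letter decides):
  'dkmiqn' < 'fylav' since 'd' < 'f' at position 1
  'fylav' < 'hnyw' since 'f' < 'h' at position 1
  'hnyw' < 'iixkxz' since 'h' < 'i' at position 1
  'iixkxz' < 'nehnpc' since 'i' < 'n' at position 1
  'nehnpc' < 'ubunrd' since 'n' < 'u' at position 1
  'ubunrd' < 'usbwsx' since 'b' < 's' at position 2
Chaining these comparisons gives the alphabetical order.
Final answer: ['dkmiqn', 'fylav', 'hnyw', 'iixkxz', 'nehnpc', 'ubunrd', 'usbwsx']


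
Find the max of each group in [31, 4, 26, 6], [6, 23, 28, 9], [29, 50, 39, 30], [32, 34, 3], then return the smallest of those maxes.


Find max of each group:
  Group 1: [31, 4, 26, 6] -> max = 31
  Group 2: [6, 23, 28, 9] -> max = 28
  Group 3: [29, 50, 39, 30] -> max = 50
  Group 4: [32, 34, 3] -> max = 34
Maxes: [31, 28, 50, 34]
Minimum of maxes = 28
Final answer: 28


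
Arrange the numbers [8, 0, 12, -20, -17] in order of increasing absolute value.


Compute absolute values:
  |8| = 8
  |0| = 0
  |12| = 12
  |-20| = 20
  |-17| = 17
Absolute values in increasing order: 0 < 8 < 12 < 17 < 20
Listing the original numbers in that order gives the answer.
Final answer: [0, 8, 12, -17, -20]


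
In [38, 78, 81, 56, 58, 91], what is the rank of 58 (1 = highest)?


Sort descending: [91, 81, 78, 58, 56, 38]
Find 58 in the sorted list.
58 is at position 4.
Final answer: 4


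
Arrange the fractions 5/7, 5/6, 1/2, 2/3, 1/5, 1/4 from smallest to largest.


Convert to decimal for comparison:
  5/7 = 0.7143
  5/6 = 0.8333
  1/2 = 0.5
  2/3 = 0.6667
  1/5 = 0.2
  1/4 = 0.25
Decimals in increasing order: 0.2 < 0.25 < 0.5 < 0.6667 < 0.7143 < 0.8333
Writing each back as its fraction gives the sorted order.
Final answer: 1/5, 1/4, 1/2, 2/3, 5/7, 5/6


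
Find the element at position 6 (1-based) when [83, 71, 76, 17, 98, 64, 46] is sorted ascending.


Sort ascending: [17, 46, 64, 71, 76, 83, 98]
The 6th element (1-indexed) is at index 5.
Value = 83
Final answer: 83


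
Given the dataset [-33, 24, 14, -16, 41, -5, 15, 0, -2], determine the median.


First, sort the list: [-33, -16, -5, -2, 0, 14, 15, 24, 41]
The list has 9 elements (odd count).
The middle index is 4 (0-based), and the element there is 0.
Final answer: 0


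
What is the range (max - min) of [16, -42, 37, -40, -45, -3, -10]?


Maximum value: 37
Minimum value: -45
Range = 37 - (-45) = 82
Final answer: 82


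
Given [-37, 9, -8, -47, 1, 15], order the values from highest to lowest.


Original list: [-37, 9, -8, -47, 1, 15]
Repeatedly take the largest remaining element:
  Remaining [-37, 9, -8, -47, 1, 15] -> largest is 15
  Remaining [-37, 9, -8, -47, 1] -> largest is 9
  Remaining [-37, -8, -47, 1] -> largest is 1
  Remaining [-37, -8, -47] -> largest is -8
  Remaining [-37, -47] -> largest is -37
  Remaining [-47] -> largest is -47
Collecting the picks in order gives the descending list.
Final answer: [15, 9, 1, -8, -37, -47]


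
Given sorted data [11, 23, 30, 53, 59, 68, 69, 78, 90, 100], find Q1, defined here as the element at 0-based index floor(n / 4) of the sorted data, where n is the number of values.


The list has n = 10 elements.
Q1 index = floor(10 / 4) = floor(2.5) = 2
Counting from index 0 in the sorted data, the element at index 2 is 30.
Final answer: 30


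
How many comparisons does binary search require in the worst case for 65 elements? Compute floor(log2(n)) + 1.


Binary search halves the search space each step.
Maximum comparisons = floor(log2(65)) + 1
log2(65) = 6.0224
floor(log2(65)) = 6, so 6 + 1 = 7
Final answer: 7


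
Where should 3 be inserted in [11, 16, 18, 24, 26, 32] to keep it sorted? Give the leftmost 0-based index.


List is sorted: [11, 16, 18, 24, 26, 32]
We need the leftmost position where 3 can be inserted, i.e. the first index whose element is >= 3 (or the end of the list if none is).
Binary search with low=0, high=6 (0-based indices):
  low=0, high=6, mid=3: a[3]=24 >= 3, so high = 3
  low=0, high=3, mid=1: a[1]=16 >= 3, so high = 1
  low=0, high=1, mid=0: a[0]=11 >= 3, so high = 0
Now low = high = 0, so the insertion index is 0.
Final answer: 0


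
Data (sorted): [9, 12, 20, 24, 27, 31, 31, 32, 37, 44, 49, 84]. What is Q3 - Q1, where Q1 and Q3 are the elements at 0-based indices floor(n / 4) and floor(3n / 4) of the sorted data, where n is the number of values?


The data has n = 12 elements.
Q1 index = floor(12 / 4) = floor(3) = 3; Q3 index = floor(3 * 12 / 4) = floor(9) = 9
Q1 = element at index 3 = 24
Q3 = element at index 9 = 44
IQR = 44 - 24 = 20
Final answer: 20


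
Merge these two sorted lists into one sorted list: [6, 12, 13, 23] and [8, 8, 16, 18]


List A: [6, 12, 13, 23]
List B: [8, 8, 16, 18]
Repeatedly compare the front elements and take the smaller:
  6 vs 8 -> take 6
  12 vs 8 -> take 8
  12 vs 8 -> take 8
  12 vs 16 -> take 12
  13 vs 16 -> take 13
  23 vs 16 -> take 16
  23 vs 18 -> take 18
  B is exhausted; append the rest of A: [23]
Final answer: [6, 8, 8, 12, 13, 16, 18, 23]


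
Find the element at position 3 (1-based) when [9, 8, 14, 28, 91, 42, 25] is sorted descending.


Sort descending: [91, 42, 28, 25, 14, 9, 8]
The 3rd element (1-indexed) is at index 2.
Value = 28
Final answer: 28


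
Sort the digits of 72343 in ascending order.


The number 72343 has digits: 7, 2, 3, 4, 3
Sorted: 2, 3, 3, 4, 7
Joining the sorted digits gives the result.
Final answer: 23347


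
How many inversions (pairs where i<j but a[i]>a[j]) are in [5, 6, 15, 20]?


For each element, count the later elements that are smaller than it:
  5 (index 0): smaller elements after it = [] -> 0
  6 (index 1): smaller elements after it = [] -> 0
  15 (index 2): smaller elements after it = [] -> 0
Total inversions = 0 + 0 + 0 = 0
Final answer: 0


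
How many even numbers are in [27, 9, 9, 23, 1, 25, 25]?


Check each element:
  27 is odd
  9 is odd
  9 is odd
  23 is odd
  1 is odd
  25 is odd
  25 is odd
Evens: []
Count of evens = 0
Final answer: 0


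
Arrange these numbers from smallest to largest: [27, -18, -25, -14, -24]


Original list: [27, -18, -25, -14, -24]
Repeatedly take the smallest remaining element:
  Remaining [27, -18, -25, -14, -24] -> smallest is -25
  Remaining [27, -18, -14, -24] -> smallest is -24
  Remaining [27, -18, -14] -> smallest is -18
  Remaining [27, -14] -> smallest is -14
  Remaining [27] -> smallest is 27
Collecting the picks in order gives the sorted list.
Final answer: [-25, -24, -18, -14, 27]


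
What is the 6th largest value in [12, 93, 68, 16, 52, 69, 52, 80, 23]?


Sort descending: [93, 80, 69, 68, 52, 52, 23, 16, 12]
The 6th element (1-indexed) is at index 5.
Value = 52
Final answer: 52


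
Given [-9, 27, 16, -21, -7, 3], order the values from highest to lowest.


Original list: [-9, 27, 16, -21, -7, 3]
Repeatedly take the largest remaining element:
  Remaining [-9, 27, 16, -21, -7, 3] -> largest is 27
  Remaining [-9, 16, -21, -7, 3] -> largest is 16
  Remaining [-9, -21, -7, 3] -> largest is 3
  Remaining [-9, -21, -7] -> largest is -7
  Remaining [-9, -21] -> largest is -9
  Remaining [-21] -> largest is -21
Collecting the picks in order gives the descending list.
Final answer: [27, 16, 3, -7, -9, -21]


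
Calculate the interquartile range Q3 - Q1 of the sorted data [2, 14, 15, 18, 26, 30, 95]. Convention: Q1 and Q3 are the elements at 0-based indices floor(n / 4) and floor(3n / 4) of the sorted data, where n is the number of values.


The data has n = 7 elements.
Q1 index = floor(7 / 4) = floor(1.75) = 1; Q3 index = floor(3 * 7 / 4) = floor(5.25) = 5
Q1 = element at index 1 = 14
Q3 = element at index 5 = 30
IQR = 30 - 14 = 16
Final answer: 16


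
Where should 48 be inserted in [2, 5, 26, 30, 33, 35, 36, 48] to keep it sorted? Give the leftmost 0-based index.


List is sorted: [2, 5, 26, 30, 33, 35, 36, 48]
We need the leftmost position where 48 can be inserted, i.e. the first index whose element is >= 48 (or the end of the list if none is).
Binary search with low=0, high=8 (0-based indices):
  low=0, high=8, mid=4: a[4]=33 < 48, so low = 5
  low=5, high=8, mid=6: a[6]=36 < 48, so low = 7
  low=7, high=8, mid=7: a[7]=48 >= 48, so high = 7
Now low = high = 7, so the insertion index is 7.
Final answer: 7


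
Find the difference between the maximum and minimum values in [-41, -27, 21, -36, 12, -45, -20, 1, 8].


Maximum value: 21
Minimum value: -45
Range = 21 - (-45) = 66
Final answer: 66


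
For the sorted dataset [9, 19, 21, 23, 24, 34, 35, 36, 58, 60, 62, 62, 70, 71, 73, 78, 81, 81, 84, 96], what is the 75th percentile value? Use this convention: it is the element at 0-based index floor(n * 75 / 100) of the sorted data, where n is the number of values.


The dataset has n = 20 elements.
Index = floor(20 * 75 / 100) = floor(1500 / 100) = floor(15) = 15
Counting from index 0 in the sorted data, the element at index 15 is 78.
Final answer: 78


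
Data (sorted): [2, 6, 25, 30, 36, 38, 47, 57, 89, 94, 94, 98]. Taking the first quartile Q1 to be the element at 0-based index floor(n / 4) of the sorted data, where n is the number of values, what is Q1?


The list has n = 12 elements.
Q1 index = floor(12 / 4) = floor(3) = 3
Counting from index 0 in the sorted data, the element at index 3 is 30.
Final answer: 30


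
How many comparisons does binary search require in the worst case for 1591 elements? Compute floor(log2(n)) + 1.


Binary search halves the search space each step.
Maximum comparisons = floor(log2(1591)) + 1
log2(1591) = 10.6357
floor(log2(1591)) = 10, so 10 + 1 = 11
Final answer: 11


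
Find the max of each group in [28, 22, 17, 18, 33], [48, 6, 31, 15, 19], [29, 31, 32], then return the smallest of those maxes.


Find max of each group:
  Group 1: [28, 22, 17, 18, 33] -> max = 33
  Group 2: [48, 6, 31, 15, 19] -> max = 48
  Group 3: [29, 31, 32] -> max = 32
Maxes: [33, 48, 32]
Minimum of maxes = 32
Final answer: 32


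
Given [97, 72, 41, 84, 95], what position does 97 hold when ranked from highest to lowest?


Sort descending: [97, 95, 84, 72, 41]
Find 97 in the sorted list.
97 is at position 1.
Final answer: 1


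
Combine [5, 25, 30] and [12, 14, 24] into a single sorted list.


List A: [5, 25, 30]
List B: [12, 14, 24]
Repeatedly compare the front elements and take the smaller:
  5 vs 12 -> take 5
  25 vs 12 -> take 12
  25 vs 14 -> take 14
  25 vs 24 -> take 24
  B is exhausted; append the rest of A: [25, 30]
Final answer: [5, 12, 14, 24, 25, 30]


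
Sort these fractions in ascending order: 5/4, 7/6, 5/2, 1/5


Convert to decimal for comparison:
  5/4 = 1.25
  7/6 = 1.1667
  5/2 = 2.5
  1/5 = 0.2
Decimals in increasing order: 0.2 < 1.1667 < 1.25 < 2.5
Writing each back as its fraction gives the sorted order.
Final answer: 1/5, 7/6, 5/4, 5/2


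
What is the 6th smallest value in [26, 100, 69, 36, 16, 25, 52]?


Sort ascending: [16, 25, 26, 36, 52, 69, 100]
The 6th element (1-indexed) is at index 5.
Value = 69
Final answer: 69


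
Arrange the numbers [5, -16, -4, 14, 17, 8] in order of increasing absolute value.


Compute absolute values:
  |5| = 5
  |-16| = 16
  |-4| = 4
  |14| = 14
  |17| = 17
  |8| = 8
Absolute values in increasing order: 4 < 5 < 8 < 14 < 16 < 17
Listing the original numbers in that order gives the answer.
Final answer: [-4, 5, 8, 14, -16, 17]


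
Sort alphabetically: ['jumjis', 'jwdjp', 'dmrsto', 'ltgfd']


Compare strings character by character (the first differing letter decides):
  'dmrsto' < 'jumjis' since 'd' < 'j' at position 1
  'jumjis' < 'jwdjp' since 'u' < 'w' at position 2
  'jwdjp' < 'ltgfd' since 'j' < 'l' at position 1
Chaining these comparisons gives the alphabetical order.
Final answer: ['dmrsto', 'jumjis', 'jwdjp', 'ltgfd']


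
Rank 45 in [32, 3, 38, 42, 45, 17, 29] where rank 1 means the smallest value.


Sort ascending: [3, 17, 29, 32, 38, 42, 45]
Find 45 in the sorted list.
45 is at position 7 (1-indexed).
Final answer: 7


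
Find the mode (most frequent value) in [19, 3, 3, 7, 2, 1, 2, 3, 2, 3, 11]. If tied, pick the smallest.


Count the frequency of each value:
  1 appears 1 time(s)
  2 appears 3 time(s)
  3 appears 4 time(s)
  7 appears 1 time(s)
  11 appears 1 time(s)
  19 appears 1 time(s)
Maximum frequency is 4.
Only 3 reaches that frequency, so it is the mode.
Final answer: 3


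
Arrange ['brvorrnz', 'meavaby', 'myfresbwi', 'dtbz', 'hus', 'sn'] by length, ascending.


Compute lengths:
  'brvorrnz' has length 8
  'meavaby' has length 7
  'myfresbwi' has length 9
  'dtbz' has length 4
  'hus' has length 3
  'sn' has length 2
Lengths in increasing order: 2 < 3 < 4 < 7 < 8 < 9
Listing the words in that order gives the answer.
Final answer: ['sn', 'hus', 'dtbz', 'meavaby', 'brvorrnz', 'myfresbwi']


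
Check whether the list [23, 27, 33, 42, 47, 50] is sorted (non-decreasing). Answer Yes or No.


Check consecutive pairs:
  23 <= 27? True
  27 <= 33? True
  33 <= 42? True
  42 <= 47? True
  47 <= 50? True
Every consecutive pair is in order, so the list is non-decreasing.
Final answer: Yes


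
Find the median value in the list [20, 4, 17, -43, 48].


First, sort the list: [-43, 4, 17, 20, 48]
The list has 5 elements (odd count).
The middle index is 2 (0-based), and the element there is 17.
Final answer: 17


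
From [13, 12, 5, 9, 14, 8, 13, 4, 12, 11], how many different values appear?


List all unique values:
Distinct values: [4, 5, 8, 9, 11, 12, 13, 14]
Count = 8
Final answer: 8


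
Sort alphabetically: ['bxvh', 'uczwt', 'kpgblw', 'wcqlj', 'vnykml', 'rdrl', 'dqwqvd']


Compare strings character by character (the first differing letter decides):
  'bxvh' < 'dqwqvd' since 'b' < 'd' at position 1
  'dqwqvd' < 'kpgblw' since 'd' < 'k' at position 1
  'kpgblw' < 'rdrl' since 'k' < 'r' at position 1
  'rdrl' < 'uczwt' since 'r' < 'u' at position 1
  'uczwt' < 'vnykml' since 'u' < 'v' at position 1
  'vnykml' < 'wcqlj' since 'v' < 'w' at position 1
Chaining these comparisons gives the alphabetical order.
Final answer: ['bxvh', 'dqwqvd', 'kpgblw', 'rdrl', 'uczwt', 'vnykml', 'wcqlj']


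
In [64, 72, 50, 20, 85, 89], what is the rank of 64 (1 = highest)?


Sort descending: [89, 85, 72, 64, 50, 20]
Find 64 in the sorted list.
64 is at position 4.
Final answer: 4


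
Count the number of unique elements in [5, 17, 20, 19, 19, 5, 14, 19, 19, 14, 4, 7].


List all unique values:
Distinct values: [4, 5, 7, 14, 17, 19, 20]
Count = 7
Final answer: 7


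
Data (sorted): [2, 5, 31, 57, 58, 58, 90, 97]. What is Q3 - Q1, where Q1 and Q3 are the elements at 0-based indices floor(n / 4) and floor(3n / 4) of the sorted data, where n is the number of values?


The data has n = 8 elements.
Q1 index = floor(8 / 4) = floor(2) = 2; Q3 index = floor(3 * 8 / 4) = floor(6) = 6
Q1 = element at index 2 = 31
Q3 = element at index 6 = 90
IQR = 90 - 31 = 59
Final answer: 59


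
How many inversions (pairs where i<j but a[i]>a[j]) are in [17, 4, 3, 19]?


For each element, count the later elements that are smaller than it:
  17 (index 0): smaller elements after it = [4, 3] -> 2
  4 (index 1): smaller elements after it = [3] -> 1
  3 (index 2): smaller elements after it = [] -> 0
Total inversions = 2 + 1 + 0 = 3
Final answer: 3


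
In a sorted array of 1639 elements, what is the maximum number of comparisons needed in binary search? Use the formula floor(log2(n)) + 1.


Binary search halves the search space each step.
Maximum comparisons = floor(log2(1639)) + 1
log2(1639) = 10.6786
floor(log2(1639)) = 10, so 10 + 1 = 11
Final answer: 11


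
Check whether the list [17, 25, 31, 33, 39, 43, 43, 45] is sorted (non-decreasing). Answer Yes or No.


Check consecutive pairs:
  17 <= 25? True
  25 <= 31? True
  31 <= 33? True
  33 <= 39? True
  39 <= 43? True
  43 <= 43? True
  43 <= 45? True
Every consecutive pair is in order, so the list is non-decreasing.
Final answer: Yes


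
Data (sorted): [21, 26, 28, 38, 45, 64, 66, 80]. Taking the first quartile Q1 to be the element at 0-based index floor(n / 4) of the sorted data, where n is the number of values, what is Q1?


The list has n = 8 elements.
Q1 index = floor(8 / 4) = floor(2) = 2
Counting from index 0 in the sorted data, the element at index 2 is 28.
Final answer: 28


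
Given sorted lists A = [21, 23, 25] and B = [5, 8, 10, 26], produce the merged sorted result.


List A: [21, 23, 25]
List B: [5, 8, 10, 26]
Repeatedly compare the front elements and take the smaller:
  21 vs 5 -> take 5
  21 vs 8 -> take 8
  21 vs 10 -> take 10
  21 vs 26 -> take 21
  23 vs 26 -> take 23
  25 vs 26 -> take 25
  A is exhausted; append the rest of B: [26]
Final answer: [5, 8, 10, 21, 23, 25, 26]


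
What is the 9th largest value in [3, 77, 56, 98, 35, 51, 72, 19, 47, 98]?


Sort descending: [98, 98, 77, 72, 56, 51, 47, 35, 19, 3]
The 9th element (1-indexed) is at index 8.
Value = 19
Final answer: 19


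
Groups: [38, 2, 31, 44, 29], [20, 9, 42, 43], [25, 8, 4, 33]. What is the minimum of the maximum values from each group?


Find max of each group:
  Group 1: [38, 2, 31, 44, 29] -> max = 44
  Group 2: [20, 9, 42, 43] -> max = 43
  Group 3: [25, 8, 4, 33] -> max = 33
Maxes: [44, 43, 33]
Minimum of maxes = 33
Final answer: 33


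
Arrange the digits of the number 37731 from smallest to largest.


The number 37731 has digits: 3, 7, 7, 3, 1
Sorted: 1, 3, 3, 7, 7
Joining the sorted digits gives the result.
Final answer: 13377


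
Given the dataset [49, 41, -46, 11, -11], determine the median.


First, sort the list: [-46, -11, 11, 41, 49]
The list has 5 elements (odd count).
The middle index is 2 (0-based), and the element there is 11.
Final answer: 11


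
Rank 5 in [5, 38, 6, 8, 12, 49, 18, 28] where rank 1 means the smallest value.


Sort ascending: [5, 6, 8, 12, 18, 28, 38, 49]
Find 5 in the sorted list.
5 is at position 1 (1-indexed).
Final answer: 1


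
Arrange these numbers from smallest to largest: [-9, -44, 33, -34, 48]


Original list: [-9, -44, 33, -34, 48]
Repeatedly take the smallest remaining element:
  Remaining [-9, -44, 33, -34, 48] -> smallest is -44
  Remaining [-9, 33, -34, 48] -> smallest is -34
  Remaining [-9, 33, 48] -> smallest is -9
  Remaining [33, 48] -> smallest is 33
  Remaining [48] -> smallest is 48
Collecting the picks in order gives the sorted list.
Final answer: [-44, -34, -9, 33, 48]


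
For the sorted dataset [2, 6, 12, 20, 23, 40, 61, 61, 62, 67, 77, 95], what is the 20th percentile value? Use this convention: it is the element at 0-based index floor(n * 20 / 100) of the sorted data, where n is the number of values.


The dataset has n = 12 elements.
Index = floor(12 * 20 / 100) = floor(240 / 100) = floor(2.4) = 2
Counting from index 0 in the sorted data, the element at index 2 is 12.
Final answer: 12


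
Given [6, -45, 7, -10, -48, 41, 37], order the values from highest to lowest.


Original list: [6, -45, 7, -10, -48, 41, 37]
Repeatedly take the largest remaining element:
  Remaining [6, -45, 7, -10, -48, 41, 37] -> largest is 41
  Remaining [6, -45, 7, -10, -48, 37] -> largest is 37
  Remaining [6, -45, 7, -10, -48] -> largest is 7
  Remaining [6, -45, -10, -48] -> largest is 6
  Remaining [-45, -10, -48] -> largest is -10
  Remaining [-45, -48] -> largest is -45
  Remaining [-48] -> largest is -48
Collecting the picks in order gives the descending list.
Final answer: [41, 37, 7, 6, -10, -45, -48]


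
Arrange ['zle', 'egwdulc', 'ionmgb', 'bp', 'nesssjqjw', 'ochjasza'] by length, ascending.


Compute lengths:
  'zle' has length 3
  'egwdulc' has length 7
  'ionmgb' has length 6
  'bp' has length 2
  'nesssjqjw' has length 9
  'ochjasza' has length 8
Lengths in increasing order: 2 < 3 < 6 < 7 < 8 < 9
Listing the words in that order gives the answer.
Final answer: ['bp', 'zle', 'ionmgb', 'egwdulc', 'ochjasza', 'nesssjqjw']


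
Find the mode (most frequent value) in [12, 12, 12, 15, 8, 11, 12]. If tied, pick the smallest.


Count the frequency of each value:
  8 appears 1 time(s)
  11 appears 1 time(s)
  12 appears 4 time(s)
  15 appears 1 time(s)
Maximum frequency is 4.
Only 12 reaches that frequency, so it is the mode.
Final answer: 12
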